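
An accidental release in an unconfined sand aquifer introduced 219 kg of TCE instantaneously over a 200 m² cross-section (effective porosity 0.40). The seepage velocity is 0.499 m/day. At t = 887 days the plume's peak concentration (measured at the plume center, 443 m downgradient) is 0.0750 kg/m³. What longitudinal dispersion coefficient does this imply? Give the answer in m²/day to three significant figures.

0.120 m²/day

At the plume center C_max = M/(n_e·A·√(4πDt)), so D = M²/(4πt·(n_e·A·C_max)²).
n_e·A·C_max = 0.40 × 200 × 0.0750 = 6.000 kg/m.
D = 219²/(4π × 887 × 6.000²) = 0.120 m²/day.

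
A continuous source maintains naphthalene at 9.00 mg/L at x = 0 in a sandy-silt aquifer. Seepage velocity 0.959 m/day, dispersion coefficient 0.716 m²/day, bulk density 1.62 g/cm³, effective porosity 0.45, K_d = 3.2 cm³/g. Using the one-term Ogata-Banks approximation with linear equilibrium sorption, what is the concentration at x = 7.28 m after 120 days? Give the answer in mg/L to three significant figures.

Retardation factor R = 1 + ρ_b·K_d/n = 1 + 1.62 × 3.2/0.45 = 12.52.
Sorption retards both mechanisms: v_R = v/R = 0.07660 m/day, D_R = D/R = 0.05719 m²/day.
v_R·t = 0.07660 × 120 = 9.192 m; 2√(D_R t) = 5.239 m; argument = (7.28 − 9.192)/5.239 = -0.3650.
C = C₀ × ½·erfc(-0.3650) = 9.00 × 0.6971 = 6.27 mg/L.

6.27 mg/L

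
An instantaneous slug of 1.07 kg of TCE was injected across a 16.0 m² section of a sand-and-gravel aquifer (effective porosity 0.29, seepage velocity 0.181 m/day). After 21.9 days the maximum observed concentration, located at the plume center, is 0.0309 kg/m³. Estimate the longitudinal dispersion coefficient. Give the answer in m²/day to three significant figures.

0.202 m²/day

At the plume center C_max = M/(n_e·A·√(4πDt)), so D = M²/(4πt·(n_e·A·C_max)²).
n_e·A·C_max = 0.29 × 16.0 × 0.0309 = 0.1434 kg/m.
D = 1.07²/(4π × 21.9 × 0.1434²) = 0.202 m²/day.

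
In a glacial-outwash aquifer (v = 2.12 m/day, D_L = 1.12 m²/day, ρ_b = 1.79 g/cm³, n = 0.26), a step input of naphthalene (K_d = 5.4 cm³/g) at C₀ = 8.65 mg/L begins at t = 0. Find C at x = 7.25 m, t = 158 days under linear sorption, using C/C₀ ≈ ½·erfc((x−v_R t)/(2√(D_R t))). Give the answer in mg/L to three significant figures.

5.98 mg/L

Retardation factor R = 1 + ρ_b·K_d/n = 1 + 1.79 × 5.4/0.26 = 38.18.
Sorption retards both mechanisms: v_R = v/R = 0.05553 m/day, D_R = D/R = 0.02933 m²/day.
v_R·t = 0.05553 × 158 = 8.77374 m; 2√(D_R t) = 4.305 m; argument = (7.25 − 8.77374)/4.305 = -0.3539.
C = C₀ × ½·erfc(-0.3539) = 8.65 × 0.6916 = 5.98 mg/L.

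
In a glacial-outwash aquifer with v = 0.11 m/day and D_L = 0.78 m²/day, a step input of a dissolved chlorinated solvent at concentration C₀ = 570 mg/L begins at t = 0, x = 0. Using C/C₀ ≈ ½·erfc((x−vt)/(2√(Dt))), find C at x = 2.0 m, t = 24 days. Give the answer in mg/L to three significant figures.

309 mg/L

For a continuous step input, C/C₀ ≈ ½·erfc((x−vt)/(2√(Dt))).
vt = 0.11 × 24 = 2.64 m and 2√(Dt) = 2√(0.78 × 24) = 8.653 m.
Argument (x−vt)/(2√(Dt)) = (2.0 − 2.64)/8.653 = -0.07396; ½·erfc(-0.07396) = 0.5417.
C = 570 × 0.5417 = 309 mg/L.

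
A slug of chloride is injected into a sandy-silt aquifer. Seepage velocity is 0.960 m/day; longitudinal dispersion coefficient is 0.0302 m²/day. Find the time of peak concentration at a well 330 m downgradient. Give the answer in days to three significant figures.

344 days

For the 1D instantaneous-source solution, setting ∂C/∂t = 0 at fixed x gives v²t² + 2Dt − x² = 0, so t = (√(D² + v²x²) − D)/v².
√(D² + v²x²) = √(0.0302² + 0.960² × 330²) = 316.8; v² = 0.9216.
t = (316.8 − 0.0302)/0.9216 = 344 days (vs. the pure-advection estimate x/v = 344 d).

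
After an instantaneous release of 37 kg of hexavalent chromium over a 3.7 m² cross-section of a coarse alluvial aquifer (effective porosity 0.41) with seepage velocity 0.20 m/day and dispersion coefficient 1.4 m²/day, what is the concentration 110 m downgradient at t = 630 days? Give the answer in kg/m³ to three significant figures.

0.215 kg/m³

For an instantaneous plane source, C(x,t) = M/(n_e·A·√(4πDt)) · exp(−(x−vt)²/(4Dt)), with n_e·A the pore (flow) area.
Plume center vt = 0.20 × 630 = 126 m, so the well at 110 m is 16 m upgradient of the peak.
√(4πDt) = 105.3 m, giving peak height M/(n_e·A·√(4πDt)) = 37/(0.41 × 3.7 × 105.3) = 0.2316 kg/m³.
(x−vt)²/(4Dt) = (-16)²/(4 × 1.4 × 630) = 0.07256; exp(−0.07256) = 0.9300.
C = 0.2316 × 0.9300 = 0.215 kg/m³.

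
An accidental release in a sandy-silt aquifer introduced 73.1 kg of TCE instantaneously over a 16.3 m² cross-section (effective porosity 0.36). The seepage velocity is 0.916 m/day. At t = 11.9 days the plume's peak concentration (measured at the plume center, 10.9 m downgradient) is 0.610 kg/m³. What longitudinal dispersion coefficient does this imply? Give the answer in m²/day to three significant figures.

At the plume center C_max = M/(n_e·A·√(4πDt)), so D = M²/(4πt·(n_e·A·C_max)²).
n_e·A·C_max = 0.36 × 16.3 × 0.610 = 3.579 kg/m.
D = 73.1²/(4π × 11.9 × 3.579²) = 2.79 m²/day.

2.79 m²/day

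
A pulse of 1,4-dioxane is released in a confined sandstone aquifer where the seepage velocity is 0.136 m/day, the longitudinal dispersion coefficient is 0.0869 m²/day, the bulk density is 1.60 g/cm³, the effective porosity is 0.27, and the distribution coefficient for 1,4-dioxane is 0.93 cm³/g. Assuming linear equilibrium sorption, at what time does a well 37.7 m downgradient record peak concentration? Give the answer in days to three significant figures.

1770 days

Retardation factor R = 1 + ρ_b·K_d/n = 1 + 1.60 × 0.93/0.27 = 6.511.
Sorption retards both mechanisms: v_R = v/R = 0.02089 m/day, D_R = D/R = 0.01335 m²/day.
Peak time from v_R²t² + 2D_R t − x² = 0: t = (√(D_R² + v_R²x²) − D_R)/v_R².
√(D_R² + v_R²x²) = √(0.01335² + 0.02089² × 37.7²) = 0.7877; v_R² = 0.0004364.
t = (0.7877 − 0.01335)/0.0004364 = 1770 days.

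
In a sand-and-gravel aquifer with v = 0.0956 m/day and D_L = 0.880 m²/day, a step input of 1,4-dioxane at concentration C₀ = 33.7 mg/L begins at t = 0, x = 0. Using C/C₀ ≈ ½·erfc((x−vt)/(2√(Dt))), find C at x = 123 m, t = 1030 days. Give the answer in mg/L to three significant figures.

For a continuous step input, C/C₀ ≈ ½·erfc((x−vt)/(2√(Dt))).
vt = 0.0956 × 1030 = 98.468 m and 2√(Dt) = 2√(0.880 × 1030) = 60.21 m.
Argument (x−vt)/(2√(Dt)) = (123 − 98.468)/60.21 = 0.4074; ½·erfc(0.4074) = 0.2823.
C = 33.7 × 0.2823 = 9.51 mg/L.

9.51 mg/L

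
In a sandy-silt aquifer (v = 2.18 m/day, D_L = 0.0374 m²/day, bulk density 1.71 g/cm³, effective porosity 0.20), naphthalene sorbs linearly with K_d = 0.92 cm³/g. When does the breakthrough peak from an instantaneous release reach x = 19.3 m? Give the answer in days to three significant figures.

Retardation factor R = 1 + ρ_b·K_d/n = 1 + 1.71 × 0.92/0.20 = 8.866.
Sorption retards both mechanisms: v_R = v/R = 0.2459 m/day, D_R = D/R = 0.004218 m²/day.
Peak time from v_R²t² + 2D_R t − x² = 0: t = (√(D_R² + v_R²x²) − D_R)/v_R².
√(D_R² + v_R²x²) = √(0.004218² + 0.2459² × 19.3²) = 4.746; v_R² = 0.06047.
t = (4.746 − 0.004218)/0.06047 = 78.4 days.

78.4 days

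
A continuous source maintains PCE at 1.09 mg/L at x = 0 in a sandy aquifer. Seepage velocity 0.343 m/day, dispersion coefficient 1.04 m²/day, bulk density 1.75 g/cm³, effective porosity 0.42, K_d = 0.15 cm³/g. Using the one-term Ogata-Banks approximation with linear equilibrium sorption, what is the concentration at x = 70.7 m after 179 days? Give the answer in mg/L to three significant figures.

0.0162 mg/L

Retardation factor R = 1 + ρ_b·K_d/n = 1 + 1.75 × 0.15/0.42 = 1.625.
Sorption retards both mechanisms: v_R = v/R = 0.2111 m/day, D_R = D/R = 0.6400 m²/day.
v_R·t = 0.2111 × 179 = 37.7869 m; 2√(D_R t) = 21.41 m; argument = (70.7 − 37.7869)/21.41 = 1.537.
C = C₀ × ½·erfc(1.537) = 1.09 × 0.01487 = 0.0162 mg/L.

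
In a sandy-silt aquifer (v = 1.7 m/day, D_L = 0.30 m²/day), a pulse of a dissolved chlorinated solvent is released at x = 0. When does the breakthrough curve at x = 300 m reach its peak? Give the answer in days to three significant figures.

For the 1D instantaneous-source solution, setting ∂C/∂t = 0 at fixed x gives v²t² + 2Dt − x² = 0, so t = (√(D² + v²x²) − D)/v².
√(D² + v²x²) = √(0.30² + 1.7² × 300²) = 510.0; v² = 2.89.
t = (510.0 − 0.30)/2.89 = 176 days (vs. the pure-advection estimate x/v = 176 d).

176 days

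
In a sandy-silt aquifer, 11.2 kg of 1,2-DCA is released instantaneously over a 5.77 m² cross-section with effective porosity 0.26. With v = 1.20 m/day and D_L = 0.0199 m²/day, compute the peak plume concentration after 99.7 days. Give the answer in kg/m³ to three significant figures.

The peak of an instantaneous 1D plume sits at x = vt; there the Gaussian factor is 1 and C_max = M/(n_e·A·√(4πDt)), where n_e·A is the pore area the mass is dissolved in.
√(4πDt) = √(4π × 0.0199 × 99.7) = 4.993 m, so C_max = 11.2/(0.26 × 5.77 × 4.993) = 1.50 kg/m³.

1.50 kg/m³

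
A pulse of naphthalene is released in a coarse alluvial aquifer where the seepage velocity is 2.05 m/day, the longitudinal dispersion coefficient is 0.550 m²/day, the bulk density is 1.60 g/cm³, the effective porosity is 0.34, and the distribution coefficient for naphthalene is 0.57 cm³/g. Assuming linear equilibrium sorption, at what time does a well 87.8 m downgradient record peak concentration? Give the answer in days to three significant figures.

Retardation factor R = 1 + ρ_b·K_d/n = 1 + 1.60 × 0.57/0.34 = 3.682.
Sorption retards both mechanisms: v_R = v/R = 0.5568 m/day, D_R = D/R = 0.1494 m²/day.
Peak time from v_R²t² + 2D_R t − x² = 0: t = (√(D_R² + v_R²x²) − D_R)/v_R².
√(D_R² + v_R²x²) = √(0.1494² + 0.5568² × 87.8²) = 48.89; v_R² = 0.3100.
t = (48.89 − 0.1494)/0.3100 = 157 days.

157 days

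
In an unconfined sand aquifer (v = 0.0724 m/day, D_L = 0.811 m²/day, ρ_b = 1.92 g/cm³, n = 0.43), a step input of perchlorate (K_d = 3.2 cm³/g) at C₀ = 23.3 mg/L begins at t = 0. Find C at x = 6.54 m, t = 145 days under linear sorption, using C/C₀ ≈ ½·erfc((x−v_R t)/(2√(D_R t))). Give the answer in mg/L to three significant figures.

1.58 mg/L

Retardation factor R = 1 + ρ_b·K_d/n = 1 + 1.92 × 3.2/0.43 = 15.29.
Sorption retards both mechanisms: v_R = v/R = 0.004735 m/day, D_R = D/R = 0.05304 m²/day.
v_R·t = 0.004735 × 145 = 0.686575 m; 2√(D_R t) = 5.546 m; argument = (6.54 − 0.686575)/5.546 = 1.055.
C = C₀ × ½·erfc(1.055) = 23.3 × 0.06785 = 1.58 mg/L.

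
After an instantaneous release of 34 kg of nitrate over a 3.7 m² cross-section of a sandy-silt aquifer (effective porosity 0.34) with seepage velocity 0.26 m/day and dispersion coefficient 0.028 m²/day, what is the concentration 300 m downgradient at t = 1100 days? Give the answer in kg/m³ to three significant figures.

For an instantaneous plane source, C(x,t) = M/(n_e·A·√(4πDt)) · exp(−(x−vt)²/(4Dt)), with n_e·A the pore (flow) area.
Plume center vt = 0.26 × 1100 = 286 m, so the well at 300 m is 14 m downgradient of the peak.
√(4πDt) = 19.67 m, giving peak height M/(n_e·A·√(4πDt)) = 34/(0.34 × 3.7 × 19.67) = 1.374 kg/m³.
(x−vt)²/(4Dt) = (14)²/(4 × 0.028 × 1100) = 1.591; exp(−1.591) = 0.2037.
C = 1.374 × 0.2037 = 0.280 kg/m³.

0.280 kg/m³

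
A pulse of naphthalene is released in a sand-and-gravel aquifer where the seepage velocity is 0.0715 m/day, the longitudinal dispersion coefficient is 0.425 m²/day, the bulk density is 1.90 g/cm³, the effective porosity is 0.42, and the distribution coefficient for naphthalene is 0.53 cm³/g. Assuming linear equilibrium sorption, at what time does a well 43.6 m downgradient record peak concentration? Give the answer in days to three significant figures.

1810 days

Retardation factor R = 1 + ρ_b·K_d/n = 1 + 1.90 × 0.53/0.42 = 3.398.
Sorption retards both mechanisms: v_R = v/R = 0.02104 m/day, D_R = D/R = 0.1251 m²/day.
Peak time from v_R²t² + 2D_R t − x² = 0: t = (√(D_R² + v_R²x²) − D_R)/v_R².
√(D_R² + v_R²x²) = √(0.1251² + 0.02104² × 43.6²) = 0.9258; v_R² = 0.0004427.
t = (0.9258 − 0.1251)/0.0004427 = 1810 days.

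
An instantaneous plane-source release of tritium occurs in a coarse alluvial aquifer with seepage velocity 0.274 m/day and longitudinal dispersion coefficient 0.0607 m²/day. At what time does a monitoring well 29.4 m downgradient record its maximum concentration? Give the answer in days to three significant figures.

106 days

For the 1D instantaneous-source solution, setting ∂C/∂t = 0 at fixed x gives v²t² + 2Dt − x² = 0, so t = (√(D² + v²x²) − D)/v².
√(D² + v²x²) = √(0.0607² + 0.274² × 29.4²) = 8.056; v² = 0.075076.
t = (8.056 − 0.0607)/0.075076 = 106 days (vs. the pure-advection estimate x/v = 107 d).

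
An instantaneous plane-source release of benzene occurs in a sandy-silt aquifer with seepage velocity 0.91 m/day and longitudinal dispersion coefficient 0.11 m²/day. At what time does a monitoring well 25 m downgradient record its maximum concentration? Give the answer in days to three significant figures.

27.3 days

For the 1D instantaneous-source solution, setting ∂C/∂t = 0 at fixed x gives v²t² + 2Dt − x² = 0, so t = (√(D² + v²x²) − D)/v².
√(D² + v²x²) = √(0.11² + 0.91² × 25²) = 22.75; v² = 0.8281.
t = (22.75 − 0.11)/0.8281 = 27.3 days (vs. the pure-advection estimate x/v = 27.5 d).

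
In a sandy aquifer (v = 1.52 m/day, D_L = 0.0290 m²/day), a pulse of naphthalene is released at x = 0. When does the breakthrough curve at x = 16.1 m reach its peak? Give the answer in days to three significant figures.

10.6 days

For the 1D instantaneous-source solution, setting ∂C/∂t = 0 at fixed x gives v²t² + 2Dt − x² = 0, so t = (√(D² + v²x²) − D)/v².
√(D² + v²x²) = √(0.0290² + 1.52² × 16.1²) = 24.47; v² = 2.3104.
t = (24.47 − 0.0290)/2.3104 = 10.6 days (vs. the pure-advection estimate x/v = 10.6 d).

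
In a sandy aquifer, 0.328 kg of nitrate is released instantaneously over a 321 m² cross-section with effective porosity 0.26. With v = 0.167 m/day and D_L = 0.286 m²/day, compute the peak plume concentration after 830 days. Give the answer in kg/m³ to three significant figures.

7.20e-05 kg/m³

The peak of an instantaneous 1D plume sits at x = vt; there the Gaussian factor is 1 and C_max = M/(n_e·A·√(4πDt)), where n_e·A is the pore area the mass is dissolved in.
√(4πDt) = √(4π × 0.286 × 830) = 54.62 m, so C_max = 0.328/(0.26 × 321 × 54.62) = 7.20e-05 kg/m³.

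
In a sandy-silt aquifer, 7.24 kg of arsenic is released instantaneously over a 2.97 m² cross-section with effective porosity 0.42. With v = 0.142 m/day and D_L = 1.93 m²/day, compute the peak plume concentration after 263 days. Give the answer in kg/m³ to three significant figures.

The peak of an instantaneous 1D plume sits at x = vt; there the Gaussian factor is 1 and C_max = M/(n_e·A·√(4πDt)), where n_e·A is the pore area the mass is dissolved in.
√(4πDt) = √(4π × 1.93 × 263) = 79.87 m, so C_max = 7.24/(0.42 × 2.97 × 79.87) = 0.0727 kg/m³.

0.0727 kg/m³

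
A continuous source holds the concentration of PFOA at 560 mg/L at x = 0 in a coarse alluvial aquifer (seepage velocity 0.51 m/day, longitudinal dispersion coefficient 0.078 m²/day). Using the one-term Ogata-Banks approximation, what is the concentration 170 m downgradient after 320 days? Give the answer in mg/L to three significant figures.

For a continuous step input, C/C₀ ≈ ½·erfc((x−vt)/(2√(Dt))).
vt = 0.51 × 320 = 163.2 m and 2√(Dt) = 2√(0.078 × 320) = 9.992 m.
Argument (x−vt)/(2√(Dt)) = (170 − 163.2)/9.992 = 0.6805; ½·erfc(0.6805) = 0.1679.
C = 560 × 0.1679 = 94.0 mg/L.

94.0 mg/L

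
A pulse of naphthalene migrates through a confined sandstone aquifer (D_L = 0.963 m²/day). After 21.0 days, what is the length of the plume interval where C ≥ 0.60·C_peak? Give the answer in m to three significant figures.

12.9 m

The plume is Gaussian with σ = √(2Dt) = √(2 × 0.963 × 21.0) = 6.360 m.
C/C_peak = exp(−Δx²/(2σ²)) = 0.60 ⇒ Δx = σ·√(−2 ln 0.60) = 6.360 × 1.011 = 6.430 m.
Width = 2Δx = 12.9 m.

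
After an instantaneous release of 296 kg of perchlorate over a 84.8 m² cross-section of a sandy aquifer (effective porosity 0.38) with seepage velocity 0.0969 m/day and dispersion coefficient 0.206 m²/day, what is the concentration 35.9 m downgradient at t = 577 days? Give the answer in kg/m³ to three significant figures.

For an instantaneous plane source, C(x,t) = M/(n_e·A·√(4πDt)) · exp(−(x−vt)²/(4Dt)), with n_e·A the pore (flow) area.
Plume center vt = 0.0969 × 577 = 55.9113 m, so the well at 35.9 m is 20.0113 m upgradient of the peak.
√(4πDt) = 38.65 m, giving peak height M/(n_e·A·√(4πDt)) = 296/(0.38 × 84.8 × 38.65) = 0.2377 kg/m³.
(x−vt)²/(4Dt) = (-20.0113)²/(4 × 0.206 × 577) = 0.8423; exp(−0.8423) = 0.4307.
C = 0.2377 × 0.4307 = 0.102 kg/m³.

0.102 kg/m³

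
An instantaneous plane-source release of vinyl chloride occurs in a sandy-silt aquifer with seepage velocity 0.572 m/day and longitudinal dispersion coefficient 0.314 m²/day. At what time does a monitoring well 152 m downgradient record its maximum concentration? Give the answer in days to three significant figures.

265 days

For the 1D instantaneous-source solution, setting ∂C/∂t = 0 at fixed x gives v²t² + 2Dt − x² = 0, so t = (√(D² + v²x²) − D)/v².
√(D² + v²x²) = √(0.314² + 0.572² × 152²) = 86.94; v² = 0.327184.
t = (86.94 − 0.314)/0.327184 = 265 days (vs. the pure-advection estimate x/v = 266 d).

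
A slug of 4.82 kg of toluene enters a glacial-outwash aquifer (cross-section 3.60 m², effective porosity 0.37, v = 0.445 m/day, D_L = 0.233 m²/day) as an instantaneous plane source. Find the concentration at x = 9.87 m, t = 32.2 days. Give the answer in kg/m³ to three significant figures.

For an instantaneous plane source, C(x,t) = M/(n_e·A·√(4πDt)) · exp(−(x−vt)²/(4Dt)), with n_e·A the pore (flow) area.
Plume center vt = 0.445 × 32.2 = 14.329 m, so the well at 9.87 m is 4.459 m upgradient of the peak.
√(4πDt) = 9.710 m, giving peak height M/(n_e·A·√(4πDt)) = 4.82/(0.37 × 3.60 × 9.710) = 0.3727 kg/m³.
(x−vt)²/(4Dt) = (-4.459)²/(4 × 0.233 × 32.2) = 0.6625; exp(−0.6625) = 0.5156.
C = 0.3727 × 0.5156 = 0.192 kg/m³.

0.192 kg/m³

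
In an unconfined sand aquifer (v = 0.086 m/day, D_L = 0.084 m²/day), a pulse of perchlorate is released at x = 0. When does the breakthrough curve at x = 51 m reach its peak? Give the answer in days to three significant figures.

582 days

For the 1D instantaneous-source solution, setting ∂C/∂t = 0 at fixed x gives v²t² + 2Dt − x² = 0, so t = (√(D² + v²x²) − D)/v².
√(D² + v²x²) = √(0.084² + 0.086² × 51²) = 4.387; v² = 0.007396.
t = (4.387 − 0.084)/0.007396 = 582 days (vs. the pure-advection estimate x/v = 593 d).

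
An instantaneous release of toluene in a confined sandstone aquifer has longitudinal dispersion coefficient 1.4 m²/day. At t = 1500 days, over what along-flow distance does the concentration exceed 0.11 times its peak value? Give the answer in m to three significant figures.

272 m

The plume is Gaussian with σ = √(2Dt) = √(2 × 1.4 × 1500) = 64.81 m.
C/C_peak = exp(−Δx²/(2σ²)) = 0.11 ⇒ Δx = σ·√(−2 ln 0.11) = 64.81 × 2.101 = 136.2 m.
Width = 2Δx = 272 m.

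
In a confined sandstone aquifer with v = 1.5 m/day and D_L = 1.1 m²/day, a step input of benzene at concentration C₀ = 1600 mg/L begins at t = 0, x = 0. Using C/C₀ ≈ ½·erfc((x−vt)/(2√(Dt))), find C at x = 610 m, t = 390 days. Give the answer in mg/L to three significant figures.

For a continuous step input, C/C₀ ≈ ½·erfc((x−vt)/(2√(Dt))).
vt = 1.5 × 390 = 585 m and 2√(Dt) = 2√(1.1 × 390) = 41.42 m.
Argument (x−vt)/(2√(Dt)) = (610 − 585)/41.42 = 0.6036; ½·erfc(0.6036) = 0.1967.
C = 1600 × 0.1967 = 315 mg/L.

315 mg/L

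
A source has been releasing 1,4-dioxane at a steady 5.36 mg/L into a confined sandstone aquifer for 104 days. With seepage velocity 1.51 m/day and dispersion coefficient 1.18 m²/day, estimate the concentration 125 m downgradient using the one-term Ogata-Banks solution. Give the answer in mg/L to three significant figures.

For a continuous step input, C/C₀ ≈ ½·erfc((x−vt)/(2√(Dt))).
vt = 1.51 × 104 = 157.04 m and 2√(Dt) = 2√(1.18 × 104) = 22.16 m.
Argument (x−vt)/(2√(Dt)) = (125 − 157.04)/22.16 = -1.446; ½·erfc(-1.446) = 0.9796.
C = 5.36 × 0.9796 = 5.25 mg/L.

5.25 mg/L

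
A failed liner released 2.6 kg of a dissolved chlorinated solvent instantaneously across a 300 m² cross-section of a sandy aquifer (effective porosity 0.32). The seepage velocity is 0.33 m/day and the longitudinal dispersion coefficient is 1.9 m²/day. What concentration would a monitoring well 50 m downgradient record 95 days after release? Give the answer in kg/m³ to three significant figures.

0.000351 kg/m³

For an instantaneous plane source, C(x,t) = M/(n_e·A·√(4πDt)) · exp(−(x−vt)²/(4Dt)), with n_e·A the pore (flow) area.
Plume center vt = 0.33 × 95 = 31.35 m, so the well at 50 m is 18.65 m downgradient of the peak.
√(4πDt) = 47.63 m, giving peak height M/(n_e·A·√(4πDt)) = 2.6/(0.32 × 300 × 47.63) = 0.0005686 kg/m³.
(x−vt)²/(4Dt) = (18.65)²/(4 × 1.9 × 95) = 0.4817; exp(−0.4817) = 0.6177.
C = 0.0005686 × 0.6177 = 0.000351 kg/m³.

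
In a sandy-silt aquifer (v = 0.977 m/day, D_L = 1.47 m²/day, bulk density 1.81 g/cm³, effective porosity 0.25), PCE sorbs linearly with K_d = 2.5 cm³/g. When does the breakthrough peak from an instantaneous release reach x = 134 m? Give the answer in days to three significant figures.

Retardation factor R = 1 + ρ_b·K_d/n = 1 + 1.81 × 2.5/0.25 = 19.10.
Sorption retards both mechanisms: v_R = v/R = 0.05115 m/day, D_R = D/R = 0.07696 m²/day.
Peak time from v_R²t² + 2D_R t − x² = 0: t = (√(D_R² + v_R²x²) − D_R)/v_R².
√(D_R² + v_R²x²) = √(0.07696² + 0.05115² × 134²) = 6.855; v_R² = 0.002616.
t = (6.855 − 0.07696)/0.002616 = 2590 days.

2590 days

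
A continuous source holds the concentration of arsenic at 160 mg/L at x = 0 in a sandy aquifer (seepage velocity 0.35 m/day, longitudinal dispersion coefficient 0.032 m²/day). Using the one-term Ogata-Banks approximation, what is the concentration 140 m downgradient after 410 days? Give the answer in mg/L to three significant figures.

120 mg/L

For a continuous step input, C/C₀ ≈ ½·erfc((x−vt)/(2√(Dt))).
vt = 0.35 × 410 = 143.5 m and 2√(Dt) = 2√(0.032 × 410) = 7.244 m.
Argument (x−vt)/(2√(Dt)) = (140 − 143.5)/7.244 = -0.4832; ½·erfc(-0.4832) = 0.7528.
C = 160 × 0.7528 = 120 mg/L.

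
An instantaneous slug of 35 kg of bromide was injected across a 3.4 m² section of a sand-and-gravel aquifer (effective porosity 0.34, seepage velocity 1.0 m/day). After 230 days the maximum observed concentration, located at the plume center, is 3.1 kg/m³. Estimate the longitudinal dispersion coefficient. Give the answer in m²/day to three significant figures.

At the plume center C_max = M/(n_e·A·√(4πDt)), so D = M²/(4πt·(n_e·A·C_max)²).
n_e·A·C_max = 0.34 × 3.4 × 3.1 = 3.584 kg/m.
D = 35²/(4π × 230 × 3.584²) = 0.0330 m²/day.

0.0330 m²/day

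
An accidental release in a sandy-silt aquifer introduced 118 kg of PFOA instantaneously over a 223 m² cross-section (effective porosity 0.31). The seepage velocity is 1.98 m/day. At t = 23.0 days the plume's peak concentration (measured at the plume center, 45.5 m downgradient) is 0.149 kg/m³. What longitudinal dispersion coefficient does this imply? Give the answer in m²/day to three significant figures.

0.454 m²/day

At the plume center C_max = M/(n_e·A·√(4πDt)), so D = M²/(4πt·(n_e·A·C_max)²).
n_e·A·C_max = 0.31 × 223 × 0.149 = 10.30 kg/m.
D = 118²/(4π × 23.0 × 10.30²) = 0.454 m²/day.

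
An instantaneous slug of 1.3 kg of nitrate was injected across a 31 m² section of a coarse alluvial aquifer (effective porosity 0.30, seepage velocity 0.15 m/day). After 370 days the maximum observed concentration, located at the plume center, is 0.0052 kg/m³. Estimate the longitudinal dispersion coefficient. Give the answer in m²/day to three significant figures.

0.155 m²/day

At the plume center C_max = M/(n_e·A·√(4πDt)), so D = M²/(4πt·(n_e·A·C_max)²).
n_e·A·C_max = 0.30 × 31 × 0.0052 = 0.04836 kg/m.
D = 1.3²/(4π × 370 × 0.04836²) = 0.155 m²/day.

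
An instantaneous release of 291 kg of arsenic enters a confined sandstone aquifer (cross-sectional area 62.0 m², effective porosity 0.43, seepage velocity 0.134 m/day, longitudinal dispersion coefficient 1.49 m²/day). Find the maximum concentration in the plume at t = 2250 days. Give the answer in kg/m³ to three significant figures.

0.0532 kg/m³

The peak of an instantaneous 1D plume sits at x = vt; there the Gaussian factor is 1 and C_max = M/(n_e·A·√(4πDt)), where n_e·A is the pore area the mass is dissolved in.
√(4πDt) = √(4π × 1.49 × 2250) = 205.3 m, so C_max = 291/(0.43 × 62.0 × 205.3) = 0.0532 kg/m³.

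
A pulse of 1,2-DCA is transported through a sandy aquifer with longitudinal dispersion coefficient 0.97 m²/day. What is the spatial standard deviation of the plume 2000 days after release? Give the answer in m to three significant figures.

Dispersive spreading gives a Gaussian with σ² = 2Dt; advection only shifts the center.
σ = √(2 × 0.97 × 2000) = 62.3 m.

62.3 m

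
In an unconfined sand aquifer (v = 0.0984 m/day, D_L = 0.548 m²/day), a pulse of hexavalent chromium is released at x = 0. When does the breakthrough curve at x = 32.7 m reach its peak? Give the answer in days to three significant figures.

For the 1D instantaneous-source solution, setting ∂C/∂t = 0 at fixed x gives v²t² + 2Dt − x² = 0, so t = (√(D² + v²x²) − D)/v².
√(D² + v²x²) = √(0.548² + 0.0984² × 32.7²) = 3.264; v² = 0.00968256.
t = (3.264 − 0.548)/0.00968256 = 281 days (vs. the pure-advection estimate x/v = 332 d).

281 days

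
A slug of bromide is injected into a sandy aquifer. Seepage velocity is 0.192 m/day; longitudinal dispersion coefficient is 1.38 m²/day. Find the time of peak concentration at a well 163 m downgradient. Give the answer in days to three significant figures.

For the 1D instantaneous-source solution, setting ∂C/∂t = 0 at fixed x gives v²t² + 2Dt − x² = 0, so t = (√(D² + v²x²) − D)/v².
√(D² + v²x²) = √(1.38² + 0.192² × 163²) = 31.33; v² = 0.036864.
t = (31.33 − 1.38)/0.036864 = 812 days (vs. the pure-advection estimate x/v = 849 d).

812 days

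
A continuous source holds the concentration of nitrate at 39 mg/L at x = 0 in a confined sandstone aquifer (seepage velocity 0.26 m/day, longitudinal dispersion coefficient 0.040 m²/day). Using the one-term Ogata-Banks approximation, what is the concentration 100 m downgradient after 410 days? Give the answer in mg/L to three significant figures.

For a continuous step input, C/C₀ ≈ ½·erfc((x−vt)/(2√(Dt))).
vt = 0.26 × 410 = 106.6 m and 2√(Dt) = 2√(0.040 × 410) = 8.099 m.
Argument (x−vt)/(2√(Dt)) = (100 − 106.6)/8.099 = -0.8149; ½·erfc(-0.8149) = 0.8754.
C = 39 × 0.8754 = 34.1 mg/L.

34.1 mg/L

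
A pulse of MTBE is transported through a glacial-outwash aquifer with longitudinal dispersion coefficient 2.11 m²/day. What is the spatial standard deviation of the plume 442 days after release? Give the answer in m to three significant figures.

Dispersive spreading gives a Gaussian with σ² = 2Dt; advection only shifts the center.
σ = √(2 × 2.11 × 442) = 43.2 m.

43.2 m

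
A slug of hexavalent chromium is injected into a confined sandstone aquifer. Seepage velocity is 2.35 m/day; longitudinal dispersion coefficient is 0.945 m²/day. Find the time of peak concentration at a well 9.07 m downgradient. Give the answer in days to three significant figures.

For the 1D instantaneous-source solution, setting ∂C/∂t = 0 at fixed x gives v²t² + 2Dt − x² = 0, so t = (√(D² + v²x²) − D)/v².
√(D² + v²x²) = √(0.945² + 2.35² × 9.07²) = 21.34; v² = 5.5225.
t = (21.34 − 0.945)/5.5225 = 3.69 days (vs. the pure-advection estimate x/v = 3.86 d).

3.69 days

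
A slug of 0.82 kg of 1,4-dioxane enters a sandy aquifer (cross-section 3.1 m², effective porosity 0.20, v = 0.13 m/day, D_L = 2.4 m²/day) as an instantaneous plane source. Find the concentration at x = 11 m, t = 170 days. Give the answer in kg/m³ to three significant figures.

For an instantaneous plane source, C(x,t) = M/(n_e·A·√(4πDt)) · exp(−(x−vt)²/(4Dt)), with n_e·A the pore (flow) area.
Plume center vt = 0.13 × 170 = 22.1 m, so the well at 11 m is 11.1 m upgradient of the peak.
√(4πDt) = 71.60 m, giving peak height M/(n_e·A·√(4πDt)) = 0.82/(0.20 × 3.1 × 71.60) = 0.01847 kg/m³.
(x−vt)²/(4Dt) = (-11.1)²/(4 × 2.4 × 170) = 0.07550; exp(−0.07550) = 0.9273.
C = 0.01847 × 0.9273 = 0.0171 kg/m³.

0.0171 kg/m³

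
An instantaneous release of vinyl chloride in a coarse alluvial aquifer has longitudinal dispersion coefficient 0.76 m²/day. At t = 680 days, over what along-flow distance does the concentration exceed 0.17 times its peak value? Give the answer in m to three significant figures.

121 m

The plume is Gaussian with σ = √(2Dt) = √(2 × 0.76 × 680) = 32.15 m.
C/C_peak = exp(−Δx²/(2σ²)) = 0.17 ⇒ Δx = σ·√(−2 ln 0.17) = 32.15 × 1.883 = 60.54 m.
Width = 2Δx = 121 m.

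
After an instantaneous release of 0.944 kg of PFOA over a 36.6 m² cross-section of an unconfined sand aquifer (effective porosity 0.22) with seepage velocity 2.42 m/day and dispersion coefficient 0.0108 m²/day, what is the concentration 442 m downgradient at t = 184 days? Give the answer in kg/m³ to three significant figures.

For an instantaneous plane source, C(x,t) = M/(n_e·A·√(4πDt)) · exp(−(x−vt)²/(4Dt)), with n_e·A the pore (flow) area.
Plume center vt = 2.42 × 184 = 445.28 m, so the well at 442 m is 3.28 m upgradient of the peak.
√(4πDt) = 4.997 m, giving peak height M/(n_e·A·√(4πDt)) = 0.944/(0.22 × 36.6 × 4.997) = 0.02346 kg/m³.
(x−vt)²/(4Dt) = (-3.28)²/(4 × 0.0108 × 184) = 1.353; exp(−1.353) = 0.2585.
C = 0.02346 × 0.2585 = 0.00606 kg/m³.

0.00606 kg/m³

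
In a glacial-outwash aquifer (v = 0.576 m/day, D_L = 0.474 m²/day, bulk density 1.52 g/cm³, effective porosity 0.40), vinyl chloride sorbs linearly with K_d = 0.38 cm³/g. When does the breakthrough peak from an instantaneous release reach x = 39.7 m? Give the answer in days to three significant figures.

Retardation factor R = 1 + ρ_b·K_d/n = 1 + 1.52 × 0.38/0.40 = 2.444.
Sorption retards both mechanisms: v_R = v/R = 0.2357 m/day, D_R = D/R = 0.1939 m²/day.
Peak time from v_R²t² + 2D_R t − x² = 0: t = (√(D_R² + v_R²x²) − D_R)/v_R².
√(D_R² + v_R²x²) = √(0.1939² + 0.2357² × 39.7²) = 9.359; v_R² = 0.05555.
t = (9.359 − 0.1939)/0.05555 = 165 days.

165 days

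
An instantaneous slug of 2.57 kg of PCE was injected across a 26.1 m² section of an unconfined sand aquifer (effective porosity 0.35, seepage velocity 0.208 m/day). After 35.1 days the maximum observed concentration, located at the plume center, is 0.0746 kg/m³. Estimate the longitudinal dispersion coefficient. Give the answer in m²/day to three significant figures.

At the plume center C_max = M/(n_e·A·√(4πDt)), so D = M²/(4πt·(n_e·A·C_max)²).
n_e·A·C_max = 0.35 × 26.1 × 0.0746 = 0.6815 kg/m.
D = 2.57²/(4π × 35.1 × 0.6815²) = 0.0322 m²/day.

0.0322 m²/day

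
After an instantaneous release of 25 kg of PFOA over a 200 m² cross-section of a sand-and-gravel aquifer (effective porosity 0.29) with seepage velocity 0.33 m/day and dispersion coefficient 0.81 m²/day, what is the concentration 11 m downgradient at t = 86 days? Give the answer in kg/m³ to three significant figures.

For an instantaneous plane source, C(x,t) = M/(n_e·A·√(4πDt)) · exp(−(x−vt)²/(4Dt)), with n_e·A the pore (flow) area.
Plume center vt = 0.33 × 86 = 28.38 m, so the well at 11 m is 17.38 m upgradient of the peak.
√(4πDt) = 29.59 m, giving peak height M/(n_e·A·√(4πDt)) = 25/(0.29 × 200 × 29.59) = 0.01457 kg/m³.
(x−vt)²/(4Dt) = (-17.38)²/(4 × 0.81 × 86) = 1.084; exp(−1.084) = 0.3382.
C = 0.01457 × 0.3382 = 0.00493 kg/m³.

0.00493 kg/m³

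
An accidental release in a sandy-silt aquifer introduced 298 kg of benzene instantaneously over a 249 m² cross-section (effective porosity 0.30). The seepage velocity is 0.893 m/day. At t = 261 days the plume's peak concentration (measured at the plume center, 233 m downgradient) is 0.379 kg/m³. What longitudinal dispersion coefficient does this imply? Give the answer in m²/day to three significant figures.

0.0338 m²/day

At the plume center C_max = M/(n_e·A·√(4πDt)), so D = M²/(4πt·(n_e·A·C_max)²).
n_e·A·C_max = 0.30 × 249 × 0.379 = 28.31 kg/m.
D = 298²/(4π × 261 × 28.31²) = 0.0338 m²/day.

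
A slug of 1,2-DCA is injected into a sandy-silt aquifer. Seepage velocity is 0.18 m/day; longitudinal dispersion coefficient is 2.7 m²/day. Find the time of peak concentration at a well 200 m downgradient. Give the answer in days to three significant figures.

For the 1D instantaneous-source solution, setting ∂C/∂t = 0 at fixed x gives v²t² + 2Dt − x² = 0, so t = (√(D² + v²x²) − D)/v².
√(D² + v²x²) = √(2.7² + 0.18² × 200²) = 36.10; v² = 0.0324.
t = (36.10 − 2.7)/0.0324 = 1030 days (vs. the pure-advection estimate x/v = 1110 d).

1030 days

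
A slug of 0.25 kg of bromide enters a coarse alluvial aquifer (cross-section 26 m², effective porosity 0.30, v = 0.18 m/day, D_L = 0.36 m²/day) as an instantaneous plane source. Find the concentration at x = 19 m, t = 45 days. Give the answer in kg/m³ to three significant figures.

For an instantaneous plane source, C(x,t) = M/(n_e·A·√(4πDt)) · exp(−(x−vt)²/(4Dt)), with n_e·A the pore (flow) area.
Plume center vt = 0.18 × 45 = 8.1 m, so the well at 19 m is 10.9 m downgradient of the peak.
√(4πDt) = 14.27 m, giving peak height M/(n_e·A·√(4πDt)) = 0.25/(0.30 × 26 × 14.27) = 0.002246 kg/m³.
(x−vt)²/(4Dt) = (10.9)²/(4 × 0.36 × 45) = 1.833; exp(−1.833) = 0.1599.
C = 0.002246 × 0.1599 = 0.000359 kg/m³.

0.000359 kg/m³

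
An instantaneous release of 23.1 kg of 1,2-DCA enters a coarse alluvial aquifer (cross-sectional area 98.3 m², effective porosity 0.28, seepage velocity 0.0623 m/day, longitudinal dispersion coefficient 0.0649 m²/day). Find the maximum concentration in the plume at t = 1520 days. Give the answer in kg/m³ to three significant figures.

0.0238 kg/m³

The peak of an instantaneous 1D plume sits at x = vt; there the Gaussian factor is 1 and C_max = M/(n_e·A·√(4πDt)), where n_e·A is the pore area the mass is dissolved in.
√(4πDt) = √(4π × 0.0649 × 1520) = 35.21 m, so C_max = 23.1/(0.28 × 98.3 × 35.21) = 0.0238 kg/m³.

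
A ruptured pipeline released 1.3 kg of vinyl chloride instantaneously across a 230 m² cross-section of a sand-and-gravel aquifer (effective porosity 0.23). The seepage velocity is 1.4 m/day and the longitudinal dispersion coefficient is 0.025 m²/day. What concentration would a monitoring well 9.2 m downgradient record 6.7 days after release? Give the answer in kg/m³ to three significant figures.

For an instantaneous plane source, C(x,t) = M/(n_e·A·√(4πDt)) · exp(−(x−vt)²/(4Dt)), with n_e·A the pore (flow) area.
Plume center vt = 1.4 × 6.7 = 9.38 m, so the well at 9.2 m is 0.18 m upgradient of the peak.
√(4πDt) = 1.451 m, giving peak height M/(n_e·A·√(4πDt)) = 1.3/(0.23 × 230 × 1.451) = 0.01694 kg/m³.
(x−vt)²/(4Dt) = (-0.18)²/(4 × 0.025 × 6.7) = 0.04836; exp(−0.04836) = 0.9528.
C = 0.01694 × 0.9528 = 0.0161 kg/m³.

0.0161 kg/m³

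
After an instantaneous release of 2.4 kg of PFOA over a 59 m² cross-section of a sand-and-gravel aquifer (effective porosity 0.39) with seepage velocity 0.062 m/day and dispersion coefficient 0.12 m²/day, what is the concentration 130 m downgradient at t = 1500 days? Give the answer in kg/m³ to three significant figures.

For an instantaneous plane source, C(x,t) = M/(n_e·A·√(4πDt)) · exp(−(x−vt)²/(4Dt)), with n_e·A the pore (flow) area.
Plume center vt = 0.062 × 1500 = 93 m, so the well at 130 m is 37 m downgradient of the peak.
√(4πDt) = 47.56 m, giving peak height M/(n_e·A·√(4πDt)) = 2.4/(0.39 × 59 × 47.56) = 0.002193 kg/m³.
(x−vt)²/(4Dt) = (37)²/(4 × 0.12 × 1500) = 1.901; exp(−1.901) = 0.1494.
C = 0.002193 × 0.1494 = 0.000328 kg/m³.

0.000328 kg/m³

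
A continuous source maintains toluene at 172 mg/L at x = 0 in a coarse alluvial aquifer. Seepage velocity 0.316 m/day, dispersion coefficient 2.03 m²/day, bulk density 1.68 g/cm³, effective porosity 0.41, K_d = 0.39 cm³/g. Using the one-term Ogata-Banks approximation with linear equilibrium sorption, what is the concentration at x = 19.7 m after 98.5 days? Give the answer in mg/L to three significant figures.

Retardation factor R = 1 + ρ_b·K_d/n = 1 + 1.68 × 0.39/0.41 = 2.598.
Sorption retards both mechanisms: v_R = v/R = 0.1216 m/day, D_R = D/R = 0.7814 m²/day.
v_R·t = 0.1216 × 98.5 = 11.9776 m; 2√(D_R t) = 17.55 m; argument = (19.7 − 11.9776)/17.55 = 0.4400.
C = C₀ × ½·erfc(0.4400) = 172 × 0.2669 = 45.9 mg/L.

45.9 mg/L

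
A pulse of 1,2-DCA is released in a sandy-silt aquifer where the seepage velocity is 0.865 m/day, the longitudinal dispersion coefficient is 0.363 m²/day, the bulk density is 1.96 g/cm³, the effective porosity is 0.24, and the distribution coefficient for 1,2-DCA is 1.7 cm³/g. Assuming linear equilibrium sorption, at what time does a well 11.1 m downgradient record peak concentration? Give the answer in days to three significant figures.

184 days

Retardation factor R = 1 + ρ_b·K_d/n = 1 + 1.96 × 1.7/0.24 = 14.88.
Sorption retards both mechanisms: v_R = v/R = 0.05813 m/day, D_R = D/R = 0.02440 m²/day.
Peak time from v_R²t² + 2D_R t − x² = 0: t = (√(D_R² + v_R²x²) − D_R)/v_R².
√(D_R² + v_R²x²) = √(0.02440² + 0.05813² × 11.1²) = 0.6457; v_R² = 0.003379.
t = (0.6457 − 0.02440)/0.003379 = 184 days.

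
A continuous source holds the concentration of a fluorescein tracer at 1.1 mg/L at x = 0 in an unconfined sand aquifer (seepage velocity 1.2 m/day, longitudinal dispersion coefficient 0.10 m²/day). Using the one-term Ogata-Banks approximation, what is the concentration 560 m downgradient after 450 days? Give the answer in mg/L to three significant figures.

For a continuous step input, C/C₀ ≈ ½·erfc((x−vt)/(2√(Dt))).
vt = 1.2 × 450 = 540 m and 2√(Dt) = 2√(0.10 × 450) = 13.42 m.
Argument (x−vt)/(2√(Dt)) = (560 − 540)/13.42 = 1.490; ½·erfc(1.490) = 0.01755.
C = 1.1 × 0.01755 = 0.0193 mg/L.

0.0193 mg/L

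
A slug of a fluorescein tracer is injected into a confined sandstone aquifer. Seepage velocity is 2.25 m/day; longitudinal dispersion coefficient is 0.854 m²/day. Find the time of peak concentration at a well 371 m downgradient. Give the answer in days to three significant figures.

For the 1D instantaneous-source solution, setting ∂C/∂t = 0 at fixed x gives v²t² + 2Dt − x² = 0, so t = (√(D² + v²x²) − D)/v².
√(D² + v²x²) = √(0.854² + 2.25² × 371²) = 834.8; v² = 5.0625.
t = (834.8 − 0.854)/5.0625 = 165 days (vs. the pure-advection estimate x/v = 165 d).

165 days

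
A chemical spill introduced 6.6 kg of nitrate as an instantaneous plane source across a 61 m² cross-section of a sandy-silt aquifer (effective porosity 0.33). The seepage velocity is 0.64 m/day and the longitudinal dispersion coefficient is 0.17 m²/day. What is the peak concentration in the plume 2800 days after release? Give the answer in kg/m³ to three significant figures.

0.00424 kg/m³

The peak of an instantaneous 1D plume sits at x = vt; there the Gaussian factor is 1 and C_max = M/(n_e·A·√(4πDt)), where n_e·A is the pore area the mass is dissolved in.
√(4πDt) = √(4π × 0.17 × 2800) = 77.34 m, so C_max = 6.6/(0.33 × 61 × 77.34) = 0.00424 kg/m³.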